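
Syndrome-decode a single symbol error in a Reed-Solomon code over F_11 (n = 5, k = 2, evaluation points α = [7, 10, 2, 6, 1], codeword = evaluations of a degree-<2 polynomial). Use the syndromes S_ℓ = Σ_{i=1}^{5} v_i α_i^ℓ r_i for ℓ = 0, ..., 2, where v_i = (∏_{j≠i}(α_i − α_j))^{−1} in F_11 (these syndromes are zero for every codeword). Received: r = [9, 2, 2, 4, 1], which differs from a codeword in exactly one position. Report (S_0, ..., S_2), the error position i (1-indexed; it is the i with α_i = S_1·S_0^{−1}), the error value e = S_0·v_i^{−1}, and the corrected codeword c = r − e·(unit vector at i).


S = (8, 5, 10), error at position 3, error magnitude e = 7, c = [9, 2, 6, 4, 1].

Step 1: column multipliers v_i = (∏_{j≠i}(α_i − α_j))^{−1} mod 11.
  i = 1 (α = 7): (7−10)(7−2)(7−6)(7−1) = (−3)·5·1·6 = −90 ≡ 9, so v_1 = 9^{−1} = 5 (mod 11).
  i = 2 (α = 10): (10−7)(10−2)(10−6)(10−1) = 3·8·4·9 = 864 ≡ 6, so v_2 = 6^{−1} = 2 (mod 11).
  i = 3 (α = 2): (2−7)(2−10)(2−6)(2−1) = (−5)·(−8)·(−4)·1 = −160 ≡ 5, so v_3 = 5^{−1} = 9 (mod 11).
  i = 4 (α = 6): (6−7)(6−10)(6−2)(6−1) = (−1)·(−4)·4·5 = 80 ≡ 3, so v_4 = 3^{−1} = 4 (mod 11).
  i = 5 (α = 1): (1−7)(1−10)(1−2)(1−6) = (−6)·(−9)·(−1)·(−5) = 270 ≡ 6, so v_5 = 6^{−1} = 2 (mod 11).
  v = [5, 2, 9, 4, 2].
Step 2: syndromes of r = [9, 2, 2, 4, 1] (all sums mod 11).
  S_0 = Σ v_i r_i = 5·9 + 2·2 + 9·2 + 4·4 + 2·1 = 85 ≡ 8.
  S_1 = Σ v_i α_i r_i = 5·7·9 + 2·10·2 + 9·2·2 + 4·6·4 + 2·1·1 = 489 ≡ 5.
  α_i^2 mod 11 = [5, 1, 4, 3, 1].
  S_2 = Σ v_i α_i^2 r_i = 5·5·9 + 2·1·2 + 9·4·2 + 4·3·4 + 2·1·1 = 351 ≡ 10.
  S = (8, 5, 10) ≠ 0, so r is not a codeword (an error is present).
Step 3: locate the error. For a single error e at position i, S_ℓ = v_i·e·α_i^ℓ, so α_err = S_1/S_0.
  S_0^{−1} = 8^{−1} = 7 (mod 11), so α_err = 5·7 = 35 ≡ 2 = α_3. Error position i = 3.
  Consistency check: S_2/S_1 = 10·9 = 90 ≡ 2 = α_err ✓ (single-error assumption holds).
Step 4: error magnitude e = S_0/v_3 = S_0·∏_{j≠3}(α_3 − α_j) = 8·5 = 40 ≡ 7 (mod 11).
Step 5: correct position 3: c_3 = r_3 − e = 2 − 7 ≡ 6 (mod 11). Hence c = [9, 2, 6, 4, 1].
  Check: interpolating c through the α_i gives m(x) = 7 + 5·x (degree < 2) with m(α_i) = c_i for every i, so c is indeed a codeword.


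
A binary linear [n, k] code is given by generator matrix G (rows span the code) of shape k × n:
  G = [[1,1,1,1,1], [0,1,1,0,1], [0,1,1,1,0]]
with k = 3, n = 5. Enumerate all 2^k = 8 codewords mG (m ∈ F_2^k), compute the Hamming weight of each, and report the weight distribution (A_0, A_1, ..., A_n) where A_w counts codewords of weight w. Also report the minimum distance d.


Weight distribution: A_0 = 1, A_2 = 3, A_3 = 3, A_5 = 1. Minimum distance d = 2.

Enumerate all 2^3 = 8 messages m ∈ F_2^3.
For each, compute codeword c = mG in F_2^5, then tally its weight.
  m = 000 → c = 00000, weight = 0.
  m = 100 → c = 11111, weight = 5.
  m = 010 → c = 01101, weight = 3.
  m = 110 → c = 10010, weight = 2.
  m = 001 → c = 01110, weight = 3.
  m = 101 → c = 10001, weight = 2.
  m = 011 → c = 00011, weight = 2.
  m = 111 → c = 11100, weight = 3.
Tally weights:
  weight 0: 1 codewords.
  weight 2: 3 codewords.
  weight 3: 3 codewords.
  weight 5: 1 codewords.
Minimum distance d = smallest w > 0 with A_w > 0 = 2.
Sanity: Σ A_w = 8 = 2^3 = 8 ✓.


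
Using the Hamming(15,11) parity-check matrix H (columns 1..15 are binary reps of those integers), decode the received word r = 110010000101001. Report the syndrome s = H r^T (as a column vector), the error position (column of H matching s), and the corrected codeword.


s = (1, 1, 1, 1)^T, error position = 15, corrected codeword c = 110010000101000

Compute s = H r^T mod 2 one row at a time:
  s_1 = 0 + 0 + 1 + 0 + 1 + 0 + 0 + 1 = 3 ≡ 1 (mod 2).
  s_2 = 0 + 1 + 0 + 0 + 1 + 0 + 0 + 1 = 3 ≡ 1 (mod 2).
  s_3 = 1 + 0 + 0 + 0 + 1 + 0 + 0 + 1 = 3 ≡ 1 (mod 2).
  s_4 = 1 + 0 + 1 + 0 + 0 + 0 + 0 + 1 = 3 ≡ 1 (mod 2).
s = (1, 1, 1, 1)^T — this equals column 15 of H (binary 1111), so error is at position 15.
Correct: flip bit 15 of r = 110010000101001 to get c = 110010000101000.


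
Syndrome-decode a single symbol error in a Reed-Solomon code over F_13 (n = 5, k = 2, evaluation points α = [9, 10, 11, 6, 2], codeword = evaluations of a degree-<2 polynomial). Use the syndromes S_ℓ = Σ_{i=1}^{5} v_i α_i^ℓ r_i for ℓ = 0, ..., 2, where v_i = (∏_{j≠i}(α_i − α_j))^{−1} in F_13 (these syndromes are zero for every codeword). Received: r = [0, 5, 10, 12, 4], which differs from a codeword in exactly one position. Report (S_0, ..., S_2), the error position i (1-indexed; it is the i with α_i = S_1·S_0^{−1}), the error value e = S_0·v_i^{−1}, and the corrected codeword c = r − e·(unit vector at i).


S = (2, 12, 7), error at position 4, error magnitude e = 1, c = [0, 5, 10, 11, 4].

Step 1: column multipliers v_i = (∏_{j≠i}(α_i − α_j))^{−1} mod 13.
  i = 1 (α = 9): (9−10)(9−11)(9−6)(9−2) = (−1)·(−2)·3·7 = 42 ≡ 3, so v_1 = 3^{−1} = 9 (mod 13).
  i = 2 (α = 10): (10−9)(10−11)(10−6)(10−2) = 1·(−1)·4·8 = −32 ≡ 7, so v_2 = 7^{−1} = 2 (mod 13).
  i = 3 (α = 11): (11−9)(11−10)(11−6)(11−2) = 2·1·5·9 = 90 ≡ 12, so v_3 = 12^{−1} = 12 (mod 13).
  i = 4 (α = 6): (6−9)(6−10)(6−11)(6−2) = (−3)·(−4)·(−5)·4 = −240 ≡ 7, so v_4 = 7^{−1} = 2 (mod 13).
  i = 5 (α = 2): (2−9)(2−10)(2−11)(2−6) = (−7)·(−8)·(−9)·(−4) = 2016 ≡ 1, so v_5 = 1^{−1} = 1 (mod 13).
  v = [9, 2, 12, 2, 1].
Step 2: syndromes of r = [0, 5, 10, 12, 4] (all sums mod 13).
  S_0 = Σ v_i r_i = 9·0 + 2·5 + 12·10 + 2·12 + 1·4 = 158 ≡ 2.
  S_1 = Σ v_i α_i r_i = 9·9·0 + 2·10·5 + 12·11·10 + 2·6·12 + 1·2·4 = 1572 ≡ 12.
  α_i^2 mod 13 = [3, 9, 4, 10, 4].
  S_2 = Σ v_i α_i^2 r_i = 9·3·0 + 2·9·5 + 12·4·10 + 2·10·12 + 1·4·4 = 826 ≡ 7.
  S = (2, 12, 7) ≠ 0, so r is not a codeword (an error is present).
Step 3: locate the error. For a single error e at position i, S_ℓ = v_i·e·α_i^ℓ, so α_err = S_1/S_0.
  S_0^{−1} = 2^{−1} = 7 (mod 13), so α_err = 12·7 = 84 ≡ 6 = α_4. Error position i = 4.
  Consistency check: S_2/S_1 = 7·12 = 84 ≡ 6 = α_err ✓ (single-error assumption holds).
Step 4: error magnitude e = S_0/v_4 = S_0·∏_{j≠4}(α_4 − α_j) = 2·7 = 14 ≡ 1 (mod 13).
Step 5: correct position 4: c_4 = r_4 − e = 12 − 1 ≡ 11 (mod 13). Hence c = [0, 5, 10, 11, 4].
  Check: interpolating c through the α_i gives m(x) = 7 + 5·x (degree < 2) with m(α_i) = c_i for every i, so c is indeed a codeword.


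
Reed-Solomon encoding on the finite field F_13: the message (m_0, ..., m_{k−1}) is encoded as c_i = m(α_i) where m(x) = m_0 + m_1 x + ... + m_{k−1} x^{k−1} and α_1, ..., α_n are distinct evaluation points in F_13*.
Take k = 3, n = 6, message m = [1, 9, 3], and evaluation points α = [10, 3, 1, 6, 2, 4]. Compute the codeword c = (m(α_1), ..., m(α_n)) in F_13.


c = [1, 3, 0, 7, 5, 7]

Message polynomial: m(x) = 1 + 9·x + 3·x^2 (mod 13).
For each evaluation point α_i, compute m(α_i) mod 13:
  α_1 = 10: Horner steps 3 → 0 → 1, so m(10) = 1.
  α_2 = 3: Horner steps 3 → 5 → 3, so m(3) = 3.
  α_3 = 1: Horner steps 3 → 12 → 0, so m(1) = 0.
  α_4 = 6: Horner steps 3 → 1 → 7, so m(6) = 7.
  α_5 = 2: Horner steps 3 → 2 → 5, so m(2) = 5.
  α_6 = 4: Horner steps 3 → 8 → 7, so m(4) = 7.
Codeword c = [1, 3, 0, 7, 5, 7] ∈ F_13^6.


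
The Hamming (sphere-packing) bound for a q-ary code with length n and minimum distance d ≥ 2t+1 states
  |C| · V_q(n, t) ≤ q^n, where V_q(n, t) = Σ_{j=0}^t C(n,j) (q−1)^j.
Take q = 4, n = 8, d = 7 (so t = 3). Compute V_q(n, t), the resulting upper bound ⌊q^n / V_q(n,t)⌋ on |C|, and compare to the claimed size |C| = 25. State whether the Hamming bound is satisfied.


V_q(n, t) = 1789, q^n = 65536, Hamming bound = 36, |C| = 25 ≤ bound (satisfied).

Step 1: Compute V_q(n, t) = Σ_{j=0}^3 C(n, j) (q−1)^j.
  j = 0: C(8,0)·(3)^0 = 1·1 = 1.
  j = 1: C(8,1)·(3)^1 = 8·3 = 24.
  j = 2: C(8,2)·(3)^2 = 28·9 = 252.
  j = 3: C(8,3)·(3)^3 = 56·27 = 1512.
  V_q(n, t) = 1 + 24 + 252 + 1512 = 1789.
Step 2: q^n = 4^8 = 65536.
Step 3: Hamming bound ⌊q^n / V_q(n,t)⌋ = ⌊65536/1789⌋ = 36.
Step 4: Compare |C| = 25 to 36: satisfied.
The claimed |C| lies below the Hamming bound.


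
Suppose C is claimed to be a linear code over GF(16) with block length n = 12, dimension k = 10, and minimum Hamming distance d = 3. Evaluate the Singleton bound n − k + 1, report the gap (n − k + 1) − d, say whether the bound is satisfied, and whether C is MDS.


Singleton RHS = n − k + 1 = 3, slack = 0, bound satisfied, MDS.

Singleton bound: d ≤ n − k + 1.
Here n = 12, k = 10, so n − k + 1 = 3.
Given d = 3, check d ≤ 3: YES.
Slack = (n − k + 1) − d = 0.
The code is MDS (slack = 0).
Description: the claimed parameters are [12, 10, 3]_16; such a code would be MDS (meets Singleton bound).


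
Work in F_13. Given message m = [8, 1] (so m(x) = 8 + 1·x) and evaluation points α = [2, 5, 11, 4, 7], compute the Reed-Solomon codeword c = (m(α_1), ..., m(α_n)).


c = [10, 0, 6, 12, 2]

Message polynomial: m(x) = 8 + 1·x (mod 13).
For each evaluation point α_i, compute m(α_i) mod 13:
  α_1 = 2: Horner steps 1 → 10, so m(2) = 10.
  α_2 = 5: Horner steps 1 → 0, so m(5) = 0.
  α_3 = 11: Horner steps 1 → 6, so m(11) = 6.
  α_4 = 4: Horner steps 1 → 12, so m(4) = 12.
  α_5 = 7: Horner steps 1 → 2, so m(7) = 2.
Codeword c = [10, 0, 6, 12, 2] ∈ F_13^5.


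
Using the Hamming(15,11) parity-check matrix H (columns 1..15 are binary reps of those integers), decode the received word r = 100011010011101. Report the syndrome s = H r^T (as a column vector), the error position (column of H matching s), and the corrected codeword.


s = (1, 1, 1, 1)^T, error position = 15, corrected codeword c = 100011010011100

Compute s = H r^T mod 2 one row at a time:
  s_1 = 1 + 0 + 0 + 1 + 1 + 1 + 0 + 1 = 5 ≡ 1 (mod 2).
  s_2 = 0 + 1 + 1 + 0 + 1 + 1 + 0 + 1 = 5 ≡ 1 (mod 2).
  s_3 = 0 + 0 + 1 + 0 + 0 + 1 + 0 + 1 = 3 ≡ 1 (mod 2).
  s_4 = 1 + 0 + 1 + 0 + 0 + 1 + 1 + 1 = 5 ≡ 1 (mod 2).
s = (1, 1, 1, 1)^T — this equals column 15 of H (binary 1111), so error is at position 15.
Correct: flip bit 15 of r = 100011010011101 to get c = 100011010011100.


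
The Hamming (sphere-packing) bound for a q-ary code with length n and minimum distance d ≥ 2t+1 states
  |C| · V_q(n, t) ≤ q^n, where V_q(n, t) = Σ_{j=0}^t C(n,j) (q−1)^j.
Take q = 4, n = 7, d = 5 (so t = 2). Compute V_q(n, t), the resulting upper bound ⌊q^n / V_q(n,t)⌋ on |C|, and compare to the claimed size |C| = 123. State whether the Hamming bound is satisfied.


V_q(n, t) = 211, q^n = 16384, Hamming bound = 77, |C| = 123 > bound (violated).

Step 1: Compute V_q(n, t) = Σ_{j=0}^2 C(n, j) (q−1)^j.
  j = 0: C(7,0)·(3)^0 = 1·1 = 1.
  j = 1: C(7,1)·(3)^1 = 7·3 = 21.
  j = 2: C(7,2)·(3)^2 = 21·9 = 189.
  V_q(n, t) = 1 + 21 + 189 = 211.
Step 2: q^n = 4^7 = 16384.
Step 3: Hamming bound ⌊q^n / V_q(n,t)⌋ = ⌊16384/211⌋ = 77.
Step 4: Compare |C| = 123 to 77: violated.
The claimed |C| lies above the Hamming bound, so no 4-ary code of length 7 with d ≥ 5 can have 123 codewords.


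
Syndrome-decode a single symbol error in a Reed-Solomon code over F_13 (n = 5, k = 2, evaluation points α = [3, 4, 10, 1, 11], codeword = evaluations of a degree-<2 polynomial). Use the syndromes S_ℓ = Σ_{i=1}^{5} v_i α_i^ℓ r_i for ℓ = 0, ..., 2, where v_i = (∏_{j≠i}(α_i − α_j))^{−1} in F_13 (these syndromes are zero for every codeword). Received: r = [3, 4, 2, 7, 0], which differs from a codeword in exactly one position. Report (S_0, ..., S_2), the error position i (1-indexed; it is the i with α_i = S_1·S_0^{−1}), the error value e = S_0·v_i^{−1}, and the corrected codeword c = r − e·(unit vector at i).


S = (9, 10, 1), error at position 2, error magnitude e = 3, c = [3, 1, 2, 7, 0].

Step 1: column multipliers v_i = (∏_{j≠i}(α_i − α_j))^{−1} mod 13.
  i = 1 (α = 3): (3−4)(3−10)(3−1)(3−11) = (−1)·(−7)·2·(−8) = −112 ≡ 5, so v_1 = 5^{−1} = 8 (mod 13).
  i = 2 (α = 4): (4−3)(4−10)(4−1)(4−11) = 1·(−6)·3·(−7) = 126 ≡ 9, so v_2 = 9^{−1} = 3 (mod 13).
  i = 3 (α = 10): (10−3)(10−4)(10−1)(10−11) = 7·6·9·(−1) = −378 ≡ 12, so v_3 = 12^{−1} = 12 (mod 13).
  i = 4 (α = 1): (1−3)(1−4)(1−10)(1−11) = (−2)·(−3)·(−9)·(−10) = 540 ≡ 7, so v_4 = 7^{−1} = 2 (mod 13).
  i = 5 (α = 11): (11−3)(11−4)(11−10)(11−1) = 8·7·1·10 = 560 ≡ 1, so v_5 = 1^{−1} = 1 (mod 13).
  v = [8, 3, 12, 2, 1].
Step 2: syndromes of r = [3, 4, 2, 7, 0] (all sums mod 13).
  S_0 = Σ v_i r_i = 8·3 + 3·4 + 12·2 + 2·7 + 1·0 = 74 ≡ 9.
  S_1 = Σ v_i α_i r_i = 8·3·3 + 3·4·4 + 12·10·2 + 2·1·7 + 1·11·0 = 374 ≡ 10.
  α_i^2 mod 13 = [9, 3, 9, 1, 4].
  S_2 = Σ v_i α_i^2 r_i = 8·9·3 + 3·3·4 + 12·9·2 + 2·1·7 + 1·4·0 = 482 ≡ 1.
  S = (9, 10, 1) ≠ 0, so r is not a codeword (an error is present).
Step 3: locate the error. For a single error e at position i, S_ℓ = v_i·e·α_i^ℓ, so α_err = S_1/S_0.
  S_0^{−1} = 9^{−1} = 3 (mod 13), so α_err = 10·3 = 30 ≡ 4 = α_2. Error position i = 2.
  Consistency check: S_2/S_1 = 1·4 = 4 ≡ 4 = α_err ✓ (single-error assumption holds).
Step 4: error magnitude e = S_0/v_2 = S_0·∏_{j≠2}(α_2 − α_j) = 9·9 = 81 ≡ 3 (mod 13).
Step 5: correct position 2: c_2 = r_2 − e = 4 − 3 ≡ 1 (mod 13). Hence c = [3, 1, 2, 7, 0].
  Check: interpolating c through the α_i gives m(x) = 9 + 11·x (degree < 2) with m(α_i) = c_i for every i, so c is indeed a codeword.


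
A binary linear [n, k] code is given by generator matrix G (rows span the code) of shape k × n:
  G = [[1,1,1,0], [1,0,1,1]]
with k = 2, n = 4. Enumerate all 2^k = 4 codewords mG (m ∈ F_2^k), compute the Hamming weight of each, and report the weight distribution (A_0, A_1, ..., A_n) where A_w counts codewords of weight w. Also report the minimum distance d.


Weight distribution: A_0 = 1, A_2 = 1, A_3 = 2. Minimum distance d = 2.

Enumerate all 2^2 = 4 messages m ∈ F_2^2.
For each, compute codeword c = mG in F_2^4, then tally its weight.
  m = 00 → c = 0000, weight = 0.
  m = 10 → c = 1110, weight = 3.
  m = 01 → c = 1011, weight = 3.
  m = 11 → c = 0101, weight = 2.
Tally weights:
  weight 0: 1 codewords.
  weight 2: 1 codewords.
  weight 3: 2 codewords.
Minimum distance d = smallest w > 0 with A_w > 0 = 2.
Sanity: Σ A_w = 4 = 2^2 = 4 ✓.


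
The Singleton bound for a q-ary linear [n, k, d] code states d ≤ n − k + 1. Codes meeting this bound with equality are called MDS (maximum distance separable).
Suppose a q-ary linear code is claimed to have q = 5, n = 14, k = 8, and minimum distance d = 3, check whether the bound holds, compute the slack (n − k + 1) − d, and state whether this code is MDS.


Singleton RHS = n − k + 1 = 7, slack = 4, bound satisfied, not MDS.

Singleton bound: d ≤ n − k + 1.
Here n = 14, k = 8, so n − k + 1 = 7.
Given d = 3, check d ≤ 7: YES.
Slack = (n − k + 1) − d = 4.
The code is NOT MDS (slack = 4 > 0).
Description: the claimed parameters are [14, 8, 3]_5; such a code would be non-MDS.


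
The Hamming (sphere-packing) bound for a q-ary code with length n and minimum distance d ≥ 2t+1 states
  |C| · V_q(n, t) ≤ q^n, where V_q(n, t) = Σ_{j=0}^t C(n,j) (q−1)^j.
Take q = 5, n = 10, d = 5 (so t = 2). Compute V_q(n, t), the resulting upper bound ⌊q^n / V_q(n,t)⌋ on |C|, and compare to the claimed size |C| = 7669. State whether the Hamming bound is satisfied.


V_q(n, t) = 761, q^n = 9765625, Hamming bound = 12832, |C| = 7669 ≤ bound (satisfied).

Step 1: Compute V_q(n, t) = Σ_{j=0}^2 C(n, j) (q−1)^j.
  j = 0: C(10,0)·(4)^0 = 1·1 = 1.
  j = 1: C(10,1)·(4)^1 = 10·4 = 40.
  j = 2: C(10,2)·(4)^2 = 45·16 = 720.
  V_q(n, t) = 1 + 40 + 720 = 761.
Step 2: q^n = 5^10 = 9765625.
Step 3: Hamming bound ⌊q^n / V_q(n,t)⌋ = ⌊9765625/761⌋ = 12832.
Step 4: Compare |C| = 7669 to 12832: satisfied.
The claimed |C| lies below the Hamming bound.


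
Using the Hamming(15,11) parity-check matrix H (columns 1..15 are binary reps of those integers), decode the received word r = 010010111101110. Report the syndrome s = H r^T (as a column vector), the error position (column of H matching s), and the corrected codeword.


s = (0, 1, 0, 0)^T, error position = 4, corrected codeword c = 010110111101110

Compute s = H r^T mod 2 one row at a time:
  s_1 = 1 + 1 + 1 + 0 + 1 + 1 + 1 + 0 = 6 ≡ 0 (mod 2).
  s_2 = 0 + 1 + 0 + 1 + 1 + 1 + 1 + 0 = 5 ≡ 1 (mod 2).
  s_3 = 1 + 0 + 0 + 1 + 1 + 0 + 1 + 0 = 4 ≡ 0 (mod 2).
  s_4 = 0 + 0 + 1 + 1 + 1 + 0 + 1 + 0 = 4 ≡ 0 (mod 2).
s = (0, 1, 0, 0)^T — this equals column 4 of H (binary 0100), so error is at position 4.
Correct: flip bit 4 of r = 010010111101110 to get c = 010110111101110.


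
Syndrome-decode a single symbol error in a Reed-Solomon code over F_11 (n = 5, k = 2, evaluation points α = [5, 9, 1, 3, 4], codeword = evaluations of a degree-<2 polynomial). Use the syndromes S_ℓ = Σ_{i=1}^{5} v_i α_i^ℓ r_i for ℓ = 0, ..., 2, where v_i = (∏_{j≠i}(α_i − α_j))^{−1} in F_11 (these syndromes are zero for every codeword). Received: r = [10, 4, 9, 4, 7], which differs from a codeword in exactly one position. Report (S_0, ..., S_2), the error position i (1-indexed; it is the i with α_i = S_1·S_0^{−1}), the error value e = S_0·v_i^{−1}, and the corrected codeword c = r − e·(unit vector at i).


S = (5, 1, 9), error at position 2, error magnitude e = 4, c = [10, 0, 9, 4, 7].

Step 1: column multipliers v_i = (∏_{j≠i}(α_i − α_j))^{−1} mod 11.
  i = 1 (α = 5): (5−9)(5−1)(5−3)(5−4) = (−4)·4·2·1 = −32 ≡ 1, so v_1 = 1^{−1} = 1 (mod 11).
  i = 2 (α = 9): (9−5)(9−1)(9−3)(9−4) = 4·8·6·5 = 960 ≡ 3, so v_2 = 3^{−1} = 4 (mod 11).
  i = 3 (α = 1): (1−5)(1−9)(1−3)(1−4) = (−4)·(−8)·(−2)·(−3) = 192 ≡ 5, so v_3 = 5^{−1} = 9 (mod 11).
  i = 4 (α = 3): (3−5)(3−9)(3−1)(3−4) = (−2)·(−6)·2·(−1) = −24 ≡ 9, so v_4 = 9^{−1} = 5 (mod 11).
  i = 5 (α = 4): (4−5)(4−9)(4−1)(4−3) = (−1)·(−5)·3·1 = 15 ≡ 4, so v_5 = 4^{−1} = 3 (mod 11).
  v = [1, 4, 9, 5, 3].
Step 2: syndromes of r = [10, 4, 9, 4, 7] (all sums mod 11).
  S_0 = Σ v_i r_i = 1·10 + 4·4 + 9·9 + 5·4 + 3·7 = 148 ≡ 5.
  S_1 = Σ v_i α_i r_i = 1·5·10 + 4·9·4 + 9·1·9 + 5·3·4 + 3·4·7 = 419 ≡ 1.
  α_i^2 mod 11 = [3, 4, 1, 9, 5].
  S_2 = Σ v_i α_i^2 r_i = 1·3·10 + 4·4·4 + 9·1·9 + 5·9·4 + 3·5·7 = 460 ≡ 9.
  S = (5, 1, 9) ≠ 0, so r is not a codeword (an error is present).
Step 3: locate the error. For a single error e at position i, S_ℓ = v_i·e·α_i^ℓ, so α_err = S_1/S_0.
  S_0^{−1} = 5^{−1} = 9 (mod 11), so α_err = 1·9 = 9 ≡ 9 = α_2. Error position i = 2.
  Consistency check: S_2/S_1 = 9·1 = 9 ≡ 9 = α_err ✓ (single-error assumption holds).
Step 4: error magnitude e = S_0/v_2 = S_0·∏_{j≠2}(α_2 − α_j) = 5·3 = 15 ≡ 4 (mod 11).
Step 5: correct position 2: c_2 = r_2 − e = 4 − 4 ≡ 0 (mod 11). Hence c = [10, 0, 9, 4, 7].
  Check: interpolating c through the α_i gives m(x) = 6 + 3·x (degree < 2) with m(α_i) = c_i for every i, so c is indeed a codeword.


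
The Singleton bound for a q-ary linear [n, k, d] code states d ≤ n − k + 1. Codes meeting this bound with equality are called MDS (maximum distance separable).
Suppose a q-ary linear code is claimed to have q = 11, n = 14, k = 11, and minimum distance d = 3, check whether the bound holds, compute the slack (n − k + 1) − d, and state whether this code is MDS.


Singleton RHS = n − k + 1 = 4, slack = 1, bound satisfied, not MDS.

Singleton bound: d ≤ n − k + 1.
Here n = 14, k = 11, so n − k + 1 = 4.
Given d = 3, check d ≤ 4: YES.
Slack = (n − k + 1) − d = 1.
The code is NOT MDS (slack = 1 > 0).
Description: the claimed parameters are [14, 11, 3]_11; such a code would be non-MDS.


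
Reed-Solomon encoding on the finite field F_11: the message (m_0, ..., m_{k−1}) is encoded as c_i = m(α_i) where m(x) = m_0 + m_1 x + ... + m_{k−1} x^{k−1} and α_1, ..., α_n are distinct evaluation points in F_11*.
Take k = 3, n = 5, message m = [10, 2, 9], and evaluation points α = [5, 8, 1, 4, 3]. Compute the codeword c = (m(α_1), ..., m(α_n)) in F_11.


c = [3, 8, 10, 8, 9]

Message polynomial: m(x) = 10 + 2·x + 9·x^2 (mod 11).
For each evaluation point α_i, compute m(α_i) mod 11:
  α_1 = 5: Horner steps 9 → 3 → 3, so m(5) = 3.
  α_2 = 8: Horner steps 9 → 8 → 8, so m(8) = 8.
  α_3 = 1: Horner steps 9 → 0 → 10, so m(1) = 10.
  α_4 = 4: Horner steps 9 → 5 → 8, so m(4) = 8.
  α_5 = 3: Horner steps 9 → 7 → 9, so m(3) = 9.
Codeword c = [3, 8, 10, 8, 9] ∈ F_11^5.


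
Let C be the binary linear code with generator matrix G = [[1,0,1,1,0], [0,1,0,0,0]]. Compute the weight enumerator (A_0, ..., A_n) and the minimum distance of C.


Weight distribution: A_0 = 1, A_1 = 1, A_3 = 1, A_4 = 1. Minimum distance d = 1.

Enumerate all 2^2 = 4 messages m ∈ F_2^2.
For each, compute codeword c = mG in F_2^5, then tally its weight.
  m = 00 → c = 00000, weight = 0.
  m = 10 → c = 10110, weight = 3.
  m = 01 → c = 01000, weight = 1.
  m = 11 → c = 11110, weight = 4.
Tally weights:
  weight 0: 1 codewords.
  weight 1: 1 codewords.
  weight 3: 1 codewords.
  weight 4: 1 codewords.
Minimum distance d = smallest w > 0 with A_w > 0 = 1.
Sanity: Σ A_w = 4 = 2^2 = 4 ✓.


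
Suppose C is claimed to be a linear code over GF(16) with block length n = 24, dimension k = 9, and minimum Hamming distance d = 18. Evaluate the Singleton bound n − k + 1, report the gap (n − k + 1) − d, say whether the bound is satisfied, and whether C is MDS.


Singleton RHS = n − k + 1 = 16, slack = -2, bound violated (no such code; not MDS).

Singleton bound: d ≤ n − k + 1.
Here n = 24, k = 9, so n − k + 1 = 16.
Given d = 18, check d ≤ 16: NO.
Slack = (n − k + 1) − d = -2.
The slack is negative: d = 18 exceeds n − k + 1 = 16 by 2, so the Singleton bound is violated and no linear [24, 9, 18]_16 code can exist. In particular it is not MDS (MDS requires d = n − k + 1 exactly).
Description: the claimed parameters are [24, 9, 18]_16; such a code would be impossible (violates the Singleton bound).


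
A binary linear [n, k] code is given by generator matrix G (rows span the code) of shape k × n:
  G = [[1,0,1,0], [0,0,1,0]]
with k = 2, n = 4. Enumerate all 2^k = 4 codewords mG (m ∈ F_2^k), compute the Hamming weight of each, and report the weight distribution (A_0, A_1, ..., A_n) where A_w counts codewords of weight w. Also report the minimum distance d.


Weight distribution: A_0 = 1, A_1 = 2, A_2 = 1. Minimum distance d = 1.

Enumerate all 2^2 = 4 messages m ∈ F_2^2.
For each, compute codeword c = mG in F_2^4, then tally its weight.
  m = 00 → c = 0000, weight = 0.
  m = 10 → c = 1010, weight = 2.
  m = 01 → c = 0010, weight = 1.
  m = 11 → c = 1000, weight = 1.
Tally weights:
  weight 0: 1 codewords.
  weight 1: 2 codewords.
  weight 2: 1 codewords.
Minimum distance d = smallest w > 0 with A_w > 0 = 1.
Sanity: Σ A_w = 4 = 2^2 = 4 ✓.


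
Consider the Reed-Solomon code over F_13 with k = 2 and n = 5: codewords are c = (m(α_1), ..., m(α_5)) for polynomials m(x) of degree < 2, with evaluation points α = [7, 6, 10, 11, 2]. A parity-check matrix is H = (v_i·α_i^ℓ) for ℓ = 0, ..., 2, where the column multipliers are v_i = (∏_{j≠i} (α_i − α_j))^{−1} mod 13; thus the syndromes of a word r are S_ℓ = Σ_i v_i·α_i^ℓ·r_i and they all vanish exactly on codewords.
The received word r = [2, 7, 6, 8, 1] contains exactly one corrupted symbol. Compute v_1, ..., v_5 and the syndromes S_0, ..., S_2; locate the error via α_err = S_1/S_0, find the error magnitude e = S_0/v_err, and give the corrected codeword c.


S = (4, 1, 10), error at position 3, error magnitude e = 6, c = [2, 7, 0, 8, 1].

Step 1: column multipliers v_i = (∏_{j≠i}(α_i − α_j))^{−1} mod 13.
  i = 1 (α = 7): (7−6)(7−10)(7−11)(7−2) = 1·(−3)·(−4)·5 = 60 ≡ 8, so v_1 = 8^{−1} = 5 (mod 13).
  i = 2 (α = 6): (6−7)(6−10)(6−11)(6−2) = (−1)·(−4)·(−5)·4 = −80 ≡ 11, so v_2 = 11^{−1} = 6 (mod 13).
  i = 3 (α = 10): (10−7)(10−6)(10−11)(10−2) = 3·4·(−1)·8 = −96 ≡ 8, so v_3 = 8^{−1} = 5 (mod 13).
  i = 4 (α = 11): (11−7)(11−6)(11−10)(11−2) = 4·5·1·9 = 180 ≡ 11, so v_4 = 11^{−1} = 6 (mod 13).
  i = 5 (α = 2): (2−7)(2−6)(2−10)(2−11) = (−5)·(−4)·(−8)·(−9) = 1440 ≡ 10, so v_5 = 10^{−1} = 4 (mod 13).
  v = [5, 6, 5, 6, 4].
Step 2: syndromes of r = [2, 7, 6, 8, 1] (all sums mod 13).
  S_0 = Σ v_i r_i = 5·2 + 6·7 + 5·6 + 6·8 + 4·1 = 134 ≡ 4.
  S_1 = Σ v_i α_i r_i = 5·7·2 + 6·6·7 + 5·10·6 + 6·11·8 + 4·2·1 = 1158 ≡ 1.
  α_i^2 mod 13 = [10, 10, 9, 4, 4].
  S_2 = Σ v_i α_i^2 r_i = 5·10·2 + 6·10·7 + 5·9·6 + 6·4·8 + 4·4·1 = 998 ≡ 10.
  S = (4, 1, 10) ≠ 0, so r is not a codeword (an error is present).
Step 3: locate the error. For a single error e at position i, S_ℓ = v_i·e·α_i^ℓ, so α_err = S_1/S_0.
  S_0^{−1} = 4^{−1} = 10 (mod 13), so α_err = 1·10 = 10 ≡ 10 = α_3. Error position i = 3.
  Consistency check: S_2/S_1 = 10·1 = 10 ≡ 10 = α_err ✓ (single-error assumption holds).
Step 4: error magnitude e = S_0/v_3 = S_0·∏_{j≠3}(α_3 − α_j) = 4·8 = 32 ≡ 6 (mod 13).
Step 5: correct position 3: c_3 = r_3 − e = 6 − 6 ≡ 0 (mod 13). Hence c = [2, 7, 0, 8, 1].
  Check: interpolating c through the α_i gives m(x) = 11 + 8·x (degree < 2) with m(α_i) = c_i for every i, so c is indeed a codeword.


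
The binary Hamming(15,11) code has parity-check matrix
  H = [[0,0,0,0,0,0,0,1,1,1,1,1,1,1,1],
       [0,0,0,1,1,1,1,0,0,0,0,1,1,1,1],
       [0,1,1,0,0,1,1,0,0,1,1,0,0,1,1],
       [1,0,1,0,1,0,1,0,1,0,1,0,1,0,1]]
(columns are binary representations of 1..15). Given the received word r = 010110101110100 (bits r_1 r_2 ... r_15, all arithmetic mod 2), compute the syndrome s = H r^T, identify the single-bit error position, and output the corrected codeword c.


s = (0, 0, 0, 1)^T, error position = 1, corrected codeword c = 110110101110100

Compute s = H r^T mod 2 one row at a time:
  s_1 = 0 + 1 + 1 + 1 + 0 + 1 + 0 + 0 = 4 ≡ 0 (mod 2).
  s_2 = 1 + 1 + 0 + 1 + 0 + 1 + 0 + 0 = 4 ≡ 0 (mod 2).
  s_3 = 1 + 0 + 0 + 1 + 1 + 1 + 0 + 0 = 4 ≡ 0 (mod 2).
  s_4 = 0 + 0 + 1 + 1 + 1 + 1 + 1 + 0 = 5 ≡ 1 (mod 2).
s = (0, 0, 0, 1)^T — this equals column 1 of H (binary 0001), so error is at position 1.
Correct: flip bit 1 of r = 010110101110100 to get c = 110110101110100.


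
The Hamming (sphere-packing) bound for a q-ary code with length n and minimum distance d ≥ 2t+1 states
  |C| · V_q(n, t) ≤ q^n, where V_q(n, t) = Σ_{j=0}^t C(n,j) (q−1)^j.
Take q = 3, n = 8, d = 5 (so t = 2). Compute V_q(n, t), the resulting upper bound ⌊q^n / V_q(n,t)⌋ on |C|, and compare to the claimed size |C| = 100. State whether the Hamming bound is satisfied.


V_q(n, t) = 129, q^n = 6561, Hamming bound = 50, |C| = 100 > bound (violated).

Step 1: Compute V_q(n, t) = Σ_{j=0}^2 C(n, j) (q−1)^j.
  j = 0: C(8,0)·(2)^0 = 1·1 = 1.
  j = 1: C(8,1)·(2)^1 = 8·2 = 16.
  j = 2: C(8,2)·(2)^2 = 28·4 = 112.
  V_q(n, t) = 1 + 16 + 112 = 129.
Step 2: q^n = 3^8 = 6561.
Step 3: Hamming bound ⌊q^n / V_q(n,t)⌋ = ⌊6561/129⌋ = 50.
Step 4: Compare |C| = 100 to 50: violated.
The claimed |C| lies above the Hamming bound, so no 3-ary code of length 8 with d ≥ 5 can have 100 codewords.


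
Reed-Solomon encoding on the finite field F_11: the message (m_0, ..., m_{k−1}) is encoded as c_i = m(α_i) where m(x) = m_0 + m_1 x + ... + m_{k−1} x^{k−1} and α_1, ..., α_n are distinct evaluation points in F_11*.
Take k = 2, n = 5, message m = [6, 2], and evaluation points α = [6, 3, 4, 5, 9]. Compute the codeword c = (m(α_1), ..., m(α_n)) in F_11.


c = [7, 1, 3, 5, 2]

Message polynomial: m(x) = 6 + 2·x (mod 11).
For each evaluation point α_i, compute m(α_i) mod 11:
  α_1 = 6: Horner steps 2 → 7, so m(6) = 7.
  α_2 = 3: Horner steps 2 → 1, so m(3) = 1.
  α_3 = 4: Horner steps 2 → 3, so m(4) = 3.
  α_4 = 5: Horner steps 2 → 5, so m(5) = 5.
  α_5 = 9: Horner steps 2 → 2, so m(9) = 2.
Codeword c = [7, 1, 3, 5, 2] ∈ F_11^5.


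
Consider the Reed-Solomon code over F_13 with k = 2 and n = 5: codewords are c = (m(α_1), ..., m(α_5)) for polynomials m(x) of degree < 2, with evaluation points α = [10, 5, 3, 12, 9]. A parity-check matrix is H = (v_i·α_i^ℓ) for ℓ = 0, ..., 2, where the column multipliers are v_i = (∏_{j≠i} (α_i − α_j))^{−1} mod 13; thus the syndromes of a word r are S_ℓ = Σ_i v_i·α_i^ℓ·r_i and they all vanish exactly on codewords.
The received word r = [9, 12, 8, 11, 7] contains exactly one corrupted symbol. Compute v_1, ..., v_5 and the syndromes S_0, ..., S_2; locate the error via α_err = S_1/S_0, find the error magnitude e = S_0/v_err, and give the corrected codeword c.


S = (11, 2, 11), error at position 4, error magnitude e = 11, c = [9, 12, 8, 0, 7].

Step 1: column multipliers v_i = (∏_{j≠i}(α_i − α_j))^{−1} mod 13.
  i = 1 (α = 10): (10−5)(10−3)(10−12)(10−9) = 5·7·(−2)·1 = −70 ≡ 8, so v_1 = 8^{−1} = 5 (mod 13).
  i = 2 (α = 5): (5−10)(5−3)(5−12)(5−9) = (−5)·2·(−7)·(−4) = −280 ≡ 6, so v_2 = 6^{−1} = 11 (mod 13).
  i = 3 (α = 3): (3−10)(3−5)(3−12)(3−9) = (−7)·(−2)·(−9)·(−6) = 756 ≡ 2, so v_3 = 2^{−1} = 7 (mod 13).
  i = 4 (α = 12): (12−10)(12−5)(12−3)(12−9) = 2·7·9·3 = 378 ≡ 1, so v_4 = 1^{−1} = 1 (mod 13).
  i = 5 (α = 9): (9−10)(9−5)(9−3)(9−12) = (−1)·4·6·(−3) = 72 ≡ 7, so v_5 = 7^{−1} = 2 (mod 13).
  v = [5, 11, 7, 1, 2].
Step 2: syndromes of r = [9, 12, 8, 11, 7] (all sums mod 13).
  S_0 = Σ v_i r_i = 5·9 + 11·12 + 7·8 + 1·11 + 2·7 = 258 ≡ 11.
  S_1 = Σ v_i α_i r_i = 5·10·9 + 11·5·12 + 7·3·8 + 1·12·11 + 2·9·7 = 1536 ≡ 2.
  α_i^2 mod 13 = [9, 12, 9, 1, 3].
  S_2 = Σ v_i α_i^2 r_i = 5·9·9 + 11·12·12 + 7·9·8 + 1·1·11 + 2·3·7 = 2546 ≡ 11.
  S = (11, 2, 11) ≠ 0, so r is not a codeword (an error is present).
Step 3: locate the error. For a single error e at position i, S_ℓ = v_i·e·α_i^ℓ, so α_err = S_1/S_0.
  S_0^{−1} = 11^{−1} = 6 (mod 13), so α_err = 2·6 = 12 ≡ 12 = α_4. Error position i = 4.
  Consistency check: S_2/S_1 = 11·7 = 77 ≡ 12 = α_err ✓ (single-error assumption holds).
Step 4: error magnitude e = S_0/v_4 = S_0·∏_{j≠4}(α_4 − α_j) = 11·1 = 11 ≡ 11 (mod 13).
Step 5: correct position 4: c_4 = r_4 − e = 11 − 11 ≡ 0 (mod 13). Hence c = [9, 12, 8, 0, 7].
  Check: interpolating c through the α_i gives m(x) = 2 + 2·x (degree < 2) with m(α_i) = c_i for every i, so c is indeed a codeword.


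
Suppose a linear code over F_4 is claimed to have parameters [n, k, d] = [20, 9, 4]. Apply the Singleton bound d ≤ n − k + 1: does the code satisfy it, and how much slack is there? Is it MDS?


Singleton RHS = n − k + 1 = 12, slack = 8, bound satisfied, not MDS.

Singleton bound: d ≤ n − k + 1.
Here n = 20, k = 9, so n − k + 1 = 12.
Given d = 4, check d ≤ 12: YES.
Slack = (n − k + 1) − d = 8.
The code is NOT MDS (slack = 8 > 0).
Description: the claimed parameters are [20, 9, 4]_4; such a code would be non-MDS.


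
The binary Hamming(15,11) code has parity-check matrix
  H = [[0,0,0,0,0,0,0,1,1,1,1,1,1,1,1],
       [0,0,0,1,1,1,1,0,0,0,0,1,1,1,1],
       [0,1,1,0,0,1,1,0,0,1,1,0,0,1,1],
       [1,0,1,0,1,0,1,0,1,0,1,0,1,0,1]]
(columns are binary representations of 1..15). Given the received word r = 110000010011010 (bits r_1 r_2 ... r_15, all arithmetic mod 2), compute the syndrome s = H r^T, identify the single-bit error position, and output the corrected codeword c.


s = (0, 0, 1, 0)^T, error position = 2, corrected codeword c = 100000010011010

Compute s = H r^T mod 2 one row at a time:
  s_1 = 1 + 0 + 0 + 1 + 1 + 0 + 1 + 0 = 4 ≡ 0 (mod 2).
  s_2 = 0 + 0 + 0 + 0 + 1 + 0 + 1 + 0 = 2 ≡ 0 (mod 2).
  s_3 = 1 + 0 + 0 + 0 + 0 + 1 + 1 + 0 = 3 ≡ 1 (mod 2).
  s_4 = 1 + 0 + 0 + 0 + 0 + 1 + 0 + 0 = 2 ≡ 0 (mod 2).
s = (0, 0, 1, 0)^T — this equals column 2 of H (binary 0010), so error is at position 2.
Correct: flip bit 2 of r = 110000010011010 to get c = 100000010011010.


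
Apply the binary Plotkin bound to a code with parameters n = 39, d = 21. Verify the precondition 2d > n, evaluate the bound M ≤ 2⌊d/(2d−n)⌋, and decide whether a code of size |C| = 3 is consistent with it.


Plotkin bound M ≤ 14; given |C| = 3 ≤ bound (satisfied).

Check applicability: 2d = 42, n = 39.
2d − n = 3 > 0, so Plotkin applies.
Compute d/(2d−n) = 21/3 ≈ 7.0000.
⌊d/(2d−n)⌋ = 7.
Plotkin bound: M ≤ 2·7 = 14.
Given |C| = 3, check: satisfied.
This |C| is below the Plotkin bound.


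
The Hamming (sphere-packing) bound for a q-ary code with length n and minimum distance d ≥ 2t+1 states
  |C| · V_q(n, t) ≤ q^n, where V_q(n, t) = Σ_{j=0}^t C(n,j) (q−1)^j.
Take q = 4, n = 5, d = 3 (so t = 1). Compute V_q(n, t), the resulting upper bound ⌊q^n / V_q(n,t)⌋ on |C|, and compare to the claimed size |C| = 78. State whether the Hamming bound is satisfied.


V_q(n, t) = 16, q^n = 1024, Hamming bound = 64, |C| = 78 > bound (violated).

Step 1: Compute V_q(n, t) = Σ_{j=0}^1 C(n, j) (q−1)^j.
  j = 0: C(5,0)·(3)^0 = 1·1 = 1.
  j = 1: C(5,1)·(3)^1 = 5·3 = 15.
  V_q(n, t) = 1 + 15 = 16.
Step 2: q^n = 4^5 = 1024.
Step 3: Hamming bound ⌊q^n / V_q(n,t)⌋ = ⌊1024/16⌋ = 64.
Step 4: Compare |C| = 78 to 64: violated.
The claimed |C| lies above the Hamming bound, so no 4-ary code of length 5 with d ≥ 3 can have 78 codewords.


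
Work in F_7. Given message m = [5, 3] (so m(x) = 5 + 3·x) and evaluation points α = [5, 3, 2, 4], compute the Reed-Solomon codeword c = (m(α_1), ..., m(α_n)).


c = [6, 0, 4, 3]

Message polynomial: m(x) = 5 + 3·x (mod 7).
For each evaluation point α_i, compute m(α_i) mod 7:
  α_1 = 5: Horner steps 3 → 6, so m(5) = 6.
  α_2 = 3: Horner steps 3 → 0, so m(3) = 0.
  α_3 = 2: Horner steps 3 → 4, so m(2) = 4.
  α_4 = 4: Horner steps 3 → 3, so m(4) = 3.
Codeword c = [6, 0, 4, 3] ∈ F_7^4.


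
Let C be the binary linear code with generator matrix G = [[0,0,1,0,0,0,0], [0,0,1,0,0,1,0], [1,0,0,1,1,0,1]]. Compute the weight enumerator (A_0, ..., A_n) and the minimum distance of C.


Weight distribution: A_0 = 1, A_1 = 2, A_2 = 1, A_4 = 1, A_5 = 2, A_6 = 1. Minimum distance d = 1.

Enumerate all 2^3 = 8 messages m ∈ F_2^3.
For each, compute codeword c = mG in F_2^7, then tally its weight.
  m = 000 → c = 0000000, weight = 0.
  m = 100 → c = 0010000, weight = 1.
  m = 010 → c = 0010010, weight = 2.
  m = 110 → c = 0000010, weight = 1.
  m = 001 → c = 1001101, weight = 4.
  m = 101 → c = 1011101, weight = 5.
  m = 011 → c = 1011111, weight = 6.
  m = 111 → c = 1001111, weight = 5.
Tally weights:
  weight 0: 1 codewords.
  weight 1: 2 codewords.
  weight 2: 1 codewords.
  weight 4: 1 codewords.
  weight 5: 2 codewords.
  weight 6: 1 codewords.
Minimum distance d = smallest w > 0 with A_w > 0 = 1.
Sanity: Σ A_w = 8 = 2^3 = 8 ✓.


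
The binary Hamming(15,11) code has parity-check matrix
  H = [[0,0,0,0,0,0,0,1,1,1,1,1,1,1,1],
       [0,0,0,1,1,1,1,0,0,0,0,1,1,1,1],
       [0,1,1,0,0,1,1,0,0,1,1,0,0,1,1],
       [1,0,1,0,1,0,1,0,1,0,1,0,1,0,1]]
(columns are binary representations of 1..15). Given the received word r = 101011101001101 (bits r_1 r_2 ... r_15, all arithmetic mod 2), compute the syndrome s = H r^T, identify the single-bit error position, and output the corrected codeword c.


s = (0, 0, 0, 1)^T, error position = 1, corrected codeword c = 001011101001101

Compute s = H r^T mod 2 one row at a time:
  s_1 = 0 + 1 + 0 + 0 + 1 + 1 + 0 + 1 = 4 ≡ 0 (mod 2).
  s_2 = 0 + 1 + 1 + 1 + 1 + 1 + 0 + 1 = 6 ≡ 0 (mod 2).
  s_3 = 0 + 1 + 1 + 1 + 0 + 0 + 0 + 1 = 4 ≡ 0 (mod 2).
  s_4 = 1 + 1 + 1 + 1 + 1 + 0 + 1 + 1 = 7 ≡ 1 (mod 2).
s = (0, 0, 0, 1)^T — this equals column 1 of H (binary 0001), so error is at position 1.
Correct: flip bit 1 of r = 101011101001101 to get c = 001011101001101.


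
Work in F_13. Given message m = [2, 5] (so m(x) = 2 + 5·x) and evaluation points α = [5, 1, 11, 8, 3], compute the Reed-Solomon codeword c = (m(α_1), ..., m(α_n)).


c = [1, 7, 5, 3, 4]

Message polynomial: m(x) = 2 + 5·x (mod 13).
For each evaluation point α_i, compute m(α_i) mod 13:
  α_1 = 5: Horner steps 5 → 1, so m(5) = 1.
  α_2 = 1: Horner steps 5 → 7, so m(1) = 7.
  α_3 = 11: Horner steps 5 → 5, so m(11) = 5.
  α_4 = 8: Horner steps 5 → 3, so m(8) = 3.
  α_5 = 3: Horner steps 5 → 4, so m(3) = 4.
Codeword c = [1, 7, 5, 3, 4] ∈ F_13^5.


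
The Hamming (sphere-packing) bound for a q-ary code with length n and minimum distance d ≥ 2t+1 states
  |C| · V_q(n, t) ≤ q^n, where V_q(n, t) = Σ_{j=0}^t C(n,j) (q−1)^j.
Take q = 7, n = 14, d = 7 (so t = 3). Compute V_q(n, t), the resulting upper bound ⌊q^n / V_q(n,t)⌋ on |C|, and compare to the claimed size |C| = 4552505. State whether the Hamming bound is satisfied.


V_q(n, t) = 81985, q^n = 678223072849, Hamming bound = 8272526, |C| = 4552505 ≤ bound (satisfied).

Step 1: Compute V_q(n, t) = Σ_{j=0}^3 C(n, j) (q−1)^j.
  j = 0: C(14,0)·(6)^0 = 1·1 = 1.
  j = 1: C(14,1)·(6)^1 = 14·6 = 84.
  j = 2: C(14,2)·(6)^2 = 91·36 = 3276.
  j = 3: C(14,3)·(6)^3 = 364·216 = 78624.
  V_q(n, t) = 1 + 84 + 3276 + 78624 = 81985.
Step 2: q^n = 7^14 = 678223072849.
Step 3: Hamming bound ⌊q^n / V_q(n,t)⌋ = ⌊678223072849/81985⌋ = 8272526.
Step 4: Compare |C| = 4552505 to 8272526: satisfied.
The claimed |C| lies below the Hamming bound.


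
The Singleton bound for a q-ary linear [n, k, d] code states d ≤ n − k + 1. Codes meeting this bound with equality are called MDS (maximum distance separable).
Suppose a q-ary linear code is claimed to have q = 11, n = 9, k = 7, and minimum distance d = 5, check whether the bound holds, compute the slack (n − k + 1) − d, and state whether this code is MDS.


Singleton RHS = n − k + 1 = 3, slack = -2, bound violated (no such code; not MDS).

Singleton bound: d ≤ n − k + 1.
Here n = 9, k = 7, so n − k + 1 = 3.
Given d = 5, check d ≤ 3: NO.
Slack = (n − k + 1) − d = -2.
The slack is negative: d = 5 exceeds n − k + 1 = 3 by 2, so the Singleton bound is violated and no linear [9, 7, 5]_11 code can exist. In particular it is not MDS (MDS requires d = n − k + 1 exactly).
Description: the claimed parameters are [9, 7, 5]_11; such a code would be impossible (violates the Singleton bound).


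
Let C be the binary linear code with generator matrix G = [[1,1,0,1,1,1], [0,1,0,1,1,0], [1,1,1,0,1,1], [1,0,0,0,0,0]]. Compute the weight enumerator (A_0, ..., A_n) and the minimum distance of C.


Weight distribution: A_0 = 1, A_1 = 2, A_2 = 2, A_3 = 4, A_4 = 5, A_5 = 2. Minimum distance d = 1.

Enumerate all 2^4 = 16 messages m ∈ F_2^4.
For each, compute codeword c = mG in F_2^6, then tally its weight.
  m = 0000 → c = 000000, weight = 0.
  m = 1000 → c = 110111, weight = 5.
  m = 0100 → c = 010110, weight = 3.
  m = 1100 → c = 100001, weight = 2.
  m = 0010 → c = 111011, weight = 5.
  m = 1010 → c = 001100, weight = 2.
  m = 0110 → c = 101101, weight = 4.
  m = 1110 → c = 011010, weight = 3.
  m = 0001 → c = 100000, weight = 1.
  m = 1001 → c = 010111, weight = 4.
  m = 0101 → c = 110110, weight = 4.
  m = 1101 → c = 000001, weight = 1.
  m = 0011 → c = 011011, weight = 4.
  m = 1011 → c = 101100, weight = 3.
  m = 0111 → c = 001101, weight = 3.
  m = 1111 → c = 111010, weight = 4.
Tally weights:
  weight 0: 1 codewords.
  weight 1: 2 codewords.
  weight 2: 2 codewords.
  weight 3: 4 codewords.
  weight 4: 5 codewords.
  weight 5: 2 codewords.
Minimum distance d = smallest w > 0 with A_w > 0 = 1.
Sanity: Σ A_w = 16 = 2^4 = 16 ✓.
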